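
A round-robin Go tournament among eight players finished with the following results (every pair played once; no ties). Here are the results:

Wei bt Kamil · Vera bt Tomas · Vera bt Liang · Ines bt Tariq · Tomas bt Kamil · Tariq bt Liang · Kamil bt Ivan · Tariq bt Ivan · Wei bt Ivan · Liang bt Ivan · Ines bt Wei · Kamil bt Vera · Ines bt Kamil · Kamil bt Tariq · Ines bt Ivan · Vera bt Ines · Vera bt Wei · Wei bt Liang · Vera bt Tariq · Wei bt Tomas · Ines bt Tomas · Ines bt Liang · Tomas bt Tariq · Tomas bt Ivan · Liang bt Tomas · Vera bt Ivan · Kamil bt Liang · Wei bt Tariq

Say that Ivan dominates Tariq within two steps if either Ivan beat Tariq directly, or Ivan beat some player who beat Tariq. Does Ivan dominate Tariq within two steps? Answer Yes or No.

No

Ivan did not beat Tariq directly.
Ivan beat no one, so there is no intermediate player.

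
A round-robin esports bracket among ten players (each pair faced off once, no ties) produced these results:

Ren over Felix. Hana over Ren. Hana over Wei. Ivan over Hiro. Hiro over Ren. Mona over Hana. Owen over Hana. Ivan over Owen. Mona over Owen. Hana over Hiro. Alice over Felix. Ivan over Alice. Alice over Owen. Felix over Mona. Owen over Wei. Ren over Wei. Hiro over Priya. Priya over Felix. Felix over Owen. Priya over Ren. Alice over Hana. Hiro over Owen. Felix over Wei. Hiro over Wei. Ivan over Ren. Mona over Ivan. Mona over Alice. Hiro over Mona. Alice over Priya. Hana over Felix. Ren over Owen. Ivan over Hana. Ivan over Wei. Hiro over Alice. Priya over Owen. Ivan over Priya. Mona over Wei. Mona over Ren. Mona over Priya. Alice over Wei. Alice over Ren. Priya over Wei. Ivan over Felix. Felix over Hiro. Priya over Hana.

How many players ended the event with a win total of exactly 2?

Win totals: Mona 7, Felix 4, Ren 3, Hana 4, Ivan 8, Alice 6, Owen 2, Hiro 6, Wei 0, Priya 5.
Exactly 2: Owen — 1 player.

1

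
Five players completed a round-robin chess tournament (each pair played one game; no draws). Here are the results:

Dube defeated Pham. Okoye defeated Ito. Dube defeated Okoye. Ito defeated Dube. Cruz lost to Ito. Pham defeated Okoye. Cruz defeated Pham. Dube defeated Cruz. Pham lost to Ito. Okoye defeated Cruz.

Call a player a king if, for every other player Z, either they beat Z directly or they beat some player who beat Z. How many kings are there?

Cruz cannot reach Ito, Dube in two steps.
Okoye reaches everyone (king).
Ito reaches everyone (king).
Dube reaches everyone (king).
Pham cannot reach Dube in two steps.
Kings: Okoye, Ito, Dube — 3.

3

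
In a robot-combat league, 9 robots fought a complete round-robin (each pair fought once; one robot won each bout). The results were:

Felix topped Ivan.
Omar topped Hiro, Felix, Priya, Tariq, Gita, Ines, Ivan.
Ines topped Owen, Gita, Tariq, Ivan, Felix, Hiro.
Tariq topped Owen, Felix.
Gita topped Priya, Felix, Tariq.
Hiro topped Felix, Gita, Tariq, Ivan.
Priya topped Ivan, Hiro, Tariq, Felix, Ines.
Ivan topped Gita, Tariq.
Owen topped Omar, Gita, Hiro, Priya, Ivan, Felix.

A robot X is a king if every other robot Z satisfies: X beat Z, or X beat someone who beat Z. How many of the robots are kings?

Priya cannot reach Omar in two steps.
Hiro cannot reach Omar, Ines in two steps.
Ivan cannot reach Hiro, Omar, Ines in two steps.
Omar reaches everyone (king).
Tariq cannot reach Ines in two steps.
Felix cannot reach Priya, Hiro, Omar, Owen, Ines in two steps.
Owen reaches everyone (king).
Ines reaches everyone (king).
Gita cannot reach Omar in two steps.
Kings: Omar, Owen, Ines — 3.

3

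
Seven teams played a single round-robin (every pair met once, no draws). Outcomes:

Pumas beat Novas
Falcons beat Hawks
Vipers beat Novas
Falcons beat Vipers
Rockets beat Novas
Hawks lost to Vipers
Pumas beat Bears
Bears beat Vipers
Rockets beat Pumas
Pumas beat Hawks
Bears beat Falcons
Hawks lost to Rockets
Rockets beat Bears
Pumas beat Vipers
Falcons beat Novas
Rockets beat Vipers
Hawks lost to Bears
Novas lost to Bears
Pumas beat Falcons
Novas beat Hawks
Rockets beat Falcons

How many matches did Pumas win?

5

Pumas' results: beat Novas, Hawks, Bears, Vipers, Falcons; lost to Rockets.
That is 5 wins.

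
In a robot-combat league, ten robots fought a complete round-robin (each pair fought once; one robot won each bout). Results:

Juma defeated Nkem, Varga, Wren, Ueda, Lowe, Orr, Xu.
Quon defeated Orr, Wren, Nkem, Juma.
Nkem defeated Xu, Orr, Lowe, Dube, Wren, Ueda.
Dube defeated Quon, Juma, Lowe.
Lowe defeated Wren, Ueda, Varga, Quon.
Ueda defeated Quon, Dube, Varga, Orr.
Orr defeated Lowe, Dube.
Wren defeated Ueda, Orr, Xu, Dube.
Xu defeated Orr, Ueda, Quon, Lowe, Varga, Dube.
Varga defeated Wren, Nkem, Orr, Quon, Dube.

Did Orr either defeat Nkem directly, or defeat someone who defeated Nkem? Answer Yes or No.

Orr did not beat Nkem directly.
Orr beat Dube, Lowe, but each of them lost to Nkem. No two-step path.

No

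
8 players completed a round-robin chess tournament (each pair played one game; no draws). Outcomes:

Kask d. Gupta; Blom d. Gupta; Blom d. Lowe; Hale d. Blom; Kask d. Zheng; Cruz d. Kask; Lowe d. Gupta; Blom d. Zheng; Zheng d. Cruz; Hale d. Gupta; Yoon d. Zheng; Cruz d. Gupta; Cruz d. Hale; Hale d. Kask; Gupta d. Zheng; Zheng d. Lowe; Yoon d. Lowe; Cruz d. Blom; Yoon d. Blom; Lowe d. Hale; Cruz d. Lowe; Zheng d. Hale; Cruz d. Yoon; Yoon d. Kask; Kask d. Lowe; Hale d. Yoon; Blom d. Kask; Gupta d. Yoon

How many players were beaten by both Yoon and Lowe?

0

Yoon beat: Kask, Zheng, Blom, Lowe.
Lowe beat: Gupta, Hale.
No one was beaten by both.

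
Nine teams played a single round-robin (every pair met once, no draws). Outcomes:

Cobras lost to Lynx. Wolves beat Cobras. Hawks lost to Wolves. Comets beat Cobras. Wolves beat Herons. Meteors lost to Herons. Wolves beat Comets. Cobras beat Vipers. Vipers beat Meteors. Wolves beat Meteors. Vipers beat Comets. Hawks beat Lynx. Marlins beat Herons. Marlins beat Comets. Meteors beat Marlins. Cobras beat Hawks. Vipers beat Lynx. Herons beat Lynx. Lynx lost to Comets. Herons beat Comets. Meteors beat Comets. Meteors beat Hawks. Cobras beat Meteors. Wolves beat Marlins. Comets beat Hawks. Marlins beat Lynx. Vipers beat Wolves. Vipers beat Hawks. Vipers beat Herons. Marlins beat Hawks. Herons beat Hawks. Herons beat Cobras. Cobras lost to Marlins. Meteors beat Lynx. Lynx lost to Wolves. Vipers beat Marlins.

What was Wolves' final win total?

Wolves' results: beat Herons, Hawks, Comets, Cobras, Meteors, Marlins, Lynx; lost to Vipers.
That is 7 wins.

7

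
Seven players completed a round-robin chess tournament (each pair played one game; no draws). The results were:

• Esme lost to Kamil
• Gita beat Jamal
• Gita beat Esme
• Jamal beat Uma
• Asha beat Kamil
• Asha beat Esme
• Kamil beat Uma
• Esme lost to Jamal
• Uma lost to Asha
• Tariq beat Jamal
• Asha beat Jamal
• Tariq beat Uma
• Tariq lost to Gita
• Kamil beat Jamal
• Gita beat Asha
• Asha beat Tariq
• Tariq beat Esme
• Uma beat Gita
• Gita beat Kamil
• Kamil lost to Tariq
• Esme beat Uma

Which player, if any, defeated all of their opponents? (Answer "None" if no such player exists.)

Highest win total is Gita with 5 (out of 6 possible).
Gita lost to Uma, so no player went undefeated.

None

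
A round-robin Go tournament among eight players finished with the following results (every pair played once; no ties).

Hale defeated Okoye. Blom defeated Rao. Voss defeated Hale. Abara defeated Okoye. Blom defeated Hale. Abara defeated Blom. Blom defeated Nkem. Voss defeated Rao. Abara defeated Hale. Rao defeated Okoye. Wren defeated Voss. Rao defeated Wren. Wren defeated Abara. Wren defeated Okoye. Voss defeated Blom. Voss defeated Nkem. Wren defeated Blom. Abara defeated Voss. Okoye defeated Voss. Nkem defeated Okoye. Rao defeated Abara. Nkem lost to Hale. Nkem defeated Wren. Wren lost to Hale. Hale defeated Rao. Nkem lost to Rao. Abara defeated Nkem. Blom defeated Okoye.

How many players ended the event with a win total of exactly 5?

1

Win totals: Abara 5, Blom 4, Okoye 1, Hale 4, Nkem 2, Rao 4, Wren 4, Voss 4.
Exactly 5: Abara — 1 player.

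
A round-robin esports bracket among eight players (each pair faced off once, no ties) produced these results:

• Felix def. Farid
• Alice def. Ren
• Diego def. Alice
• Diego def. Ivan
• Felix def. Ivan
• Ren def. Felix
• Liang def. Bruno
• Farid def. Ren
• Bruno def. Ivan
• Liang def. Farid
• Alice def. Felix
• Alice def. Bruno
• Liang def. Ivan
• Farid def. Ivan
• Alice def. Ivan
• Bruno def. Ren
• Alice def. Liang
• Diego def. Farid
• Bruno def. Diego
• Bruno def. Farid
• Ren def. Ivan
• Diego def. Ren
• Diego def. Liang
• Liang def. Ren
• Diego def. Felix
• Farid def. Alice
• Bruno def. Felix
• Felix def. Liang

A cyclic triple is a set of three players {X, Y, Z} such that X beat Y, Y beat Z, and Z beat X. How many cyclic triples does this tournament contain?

8

Win totals: Liang 4, Ivan 0, Farid 3, Alice 5, Diego 6, Bruno 5, Ren 2, Felix 3.
A player with w wins dominates both others in C(w,2) triples; summing gives 6 + 0 + 3 + 10 + 15 + 10 + 1 + 3 = 48 transitive triples.
Total triples C(8,3) = 56, so cyclic triples = 56 − 48 = 8.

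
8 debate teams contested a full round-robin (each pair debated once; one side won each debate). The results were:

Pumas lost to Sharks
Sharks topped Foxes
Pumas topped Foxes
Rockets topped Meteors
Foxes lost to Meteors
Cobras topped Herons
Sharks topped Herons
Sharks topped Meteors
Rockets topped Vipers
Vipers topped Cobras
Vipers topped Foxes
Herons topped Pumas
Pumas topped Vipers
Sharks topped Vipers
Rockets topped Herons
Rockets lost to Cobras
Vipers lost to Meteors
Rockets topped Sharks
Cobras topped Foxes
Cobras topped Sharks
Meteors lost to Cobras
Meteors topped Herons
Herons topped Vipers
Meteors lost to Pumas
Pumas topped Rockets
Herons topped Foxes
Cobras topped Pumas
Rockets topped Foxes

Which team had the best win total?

Win totals: Vipers 2, Rockets 5, Foxes 0, Pumas 4, Meteors 3, Cobras 6, Herons 3, Sharks 5.
Cobras leads with 6 wins (next highest: 5).

Cobras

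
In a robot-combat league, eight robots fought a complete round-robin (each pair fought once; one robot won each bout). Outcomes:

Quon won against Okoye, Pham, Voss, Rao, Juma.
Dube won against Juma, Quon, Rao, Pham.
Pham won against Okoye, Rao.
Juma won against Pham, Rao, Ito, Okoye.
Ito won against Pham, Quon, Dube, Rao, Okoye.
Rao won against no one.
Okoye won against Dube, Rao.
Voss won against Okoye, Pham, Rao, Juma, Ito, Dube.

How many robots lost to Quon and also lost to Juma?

Quon beat: Okoye, Juma, Rao, Voss, Pham.
Juma beat: Okoye, Rao, Pham, Ito.
Both beat: Okoye, Rao, Pham — 3.

3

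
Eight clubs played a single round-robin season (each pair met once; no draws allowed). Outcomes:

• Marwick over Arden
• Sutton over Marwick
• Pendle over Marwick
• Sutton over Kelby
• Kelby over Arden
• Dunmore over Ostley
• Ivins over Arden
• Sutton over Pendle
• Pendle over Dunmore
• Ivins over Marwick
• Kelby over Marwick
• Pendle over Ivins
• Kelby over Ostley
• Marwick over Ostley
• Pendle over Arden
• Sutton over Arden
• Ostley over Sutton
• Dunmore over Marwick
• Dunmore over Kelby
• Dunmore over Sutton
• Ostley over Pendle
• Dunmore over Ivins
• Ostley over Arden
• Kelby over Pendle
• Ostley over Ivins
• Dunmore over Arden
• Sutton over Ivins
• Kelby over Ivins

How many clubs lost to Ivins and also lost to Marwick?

Ivins beat: Marwick, Arden.
Marwick beat: Ostley, Arden.
Both beat: Arden — 1.

1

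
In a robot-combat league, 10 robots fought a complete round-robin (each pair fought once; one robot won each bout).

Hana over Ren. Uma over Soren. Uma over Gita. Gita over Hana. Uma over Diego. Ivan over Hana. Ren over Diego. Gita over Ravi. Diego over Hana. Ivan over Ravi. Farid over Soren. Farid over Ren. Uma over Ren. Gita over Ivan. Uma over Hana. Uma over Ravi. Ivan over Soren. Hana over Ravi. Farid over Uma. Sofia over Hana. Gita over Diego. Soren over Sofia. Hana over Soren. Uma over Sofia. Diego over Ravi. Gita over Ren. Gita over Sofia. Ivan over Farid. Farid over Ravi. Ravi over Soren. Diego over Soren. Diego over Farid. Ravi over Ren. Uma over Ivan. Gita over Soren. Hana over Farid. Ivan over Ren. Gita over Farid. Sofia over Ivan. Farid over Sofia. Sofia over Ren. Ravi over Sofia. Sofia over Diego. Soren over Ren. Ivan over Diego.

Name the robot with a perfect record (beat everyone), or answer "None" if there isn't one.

Highest win total is Uma with 8 (out of 9 possible).
Uma lost to Farid, so no robot went undefeated.

None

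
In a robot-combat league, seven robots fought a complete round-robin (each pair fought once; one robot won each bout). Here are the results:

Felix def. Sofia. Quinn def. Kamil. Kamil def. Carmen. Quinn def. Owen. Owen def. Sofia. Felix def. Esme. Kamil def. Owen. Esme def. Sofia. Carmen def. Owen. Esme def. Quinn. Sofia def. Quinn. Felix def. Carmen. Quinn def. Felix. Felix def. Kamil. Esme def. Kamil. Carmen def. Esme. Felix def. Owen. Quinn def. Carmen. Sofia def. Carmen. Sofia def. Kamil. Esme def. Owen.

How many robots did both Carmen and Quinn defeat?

Carmen beat: Owen, Esme.
Quinn beat: Kamil, Owen, Felix, Carmen.
Both beat: Owen — 1.

1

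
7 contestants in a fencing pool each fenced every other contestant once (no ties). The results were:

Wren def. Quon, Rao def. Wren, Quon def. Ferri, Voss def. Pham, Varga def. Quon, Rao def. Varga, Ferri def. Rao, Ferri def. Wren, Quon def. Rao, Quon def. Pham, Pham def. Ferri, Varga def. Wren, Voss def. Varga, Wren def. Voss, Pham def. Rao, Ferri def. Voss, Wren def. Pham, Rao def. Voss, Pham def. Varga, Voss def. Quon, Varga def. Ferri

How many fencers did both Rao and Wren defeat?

1

Rao beat: Wren, Voss, Varga.
Wren beat: Voss, Quon, Pham.
Both beat: Voss — 1.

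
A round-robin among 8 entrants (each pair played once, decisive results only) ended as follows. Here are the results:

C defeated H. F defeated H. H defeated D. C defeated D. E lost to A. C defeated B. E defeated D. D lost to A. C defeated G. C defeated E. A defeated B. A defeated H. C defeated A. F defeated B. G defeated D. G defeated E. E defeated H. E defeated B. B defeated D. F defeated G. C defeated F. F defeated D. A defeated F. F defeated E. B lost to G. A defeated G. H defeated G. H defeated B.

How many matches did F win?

5

F's results: beat B, D, E, G, H; lost to A, C.
That is 5 wins.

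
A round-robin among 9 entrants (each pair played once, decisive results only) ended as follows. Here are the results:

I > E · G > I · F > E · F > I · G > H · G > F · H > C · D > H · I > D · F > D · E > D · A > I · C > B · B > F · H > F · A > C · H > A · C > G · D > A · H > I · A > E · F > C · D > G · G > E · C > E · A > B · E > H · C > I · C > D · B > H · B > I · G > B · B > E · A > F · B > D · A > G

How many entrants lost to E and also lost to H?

0

E beat: D, H.
H beat: A, C, F, I.
No one was beaten by both.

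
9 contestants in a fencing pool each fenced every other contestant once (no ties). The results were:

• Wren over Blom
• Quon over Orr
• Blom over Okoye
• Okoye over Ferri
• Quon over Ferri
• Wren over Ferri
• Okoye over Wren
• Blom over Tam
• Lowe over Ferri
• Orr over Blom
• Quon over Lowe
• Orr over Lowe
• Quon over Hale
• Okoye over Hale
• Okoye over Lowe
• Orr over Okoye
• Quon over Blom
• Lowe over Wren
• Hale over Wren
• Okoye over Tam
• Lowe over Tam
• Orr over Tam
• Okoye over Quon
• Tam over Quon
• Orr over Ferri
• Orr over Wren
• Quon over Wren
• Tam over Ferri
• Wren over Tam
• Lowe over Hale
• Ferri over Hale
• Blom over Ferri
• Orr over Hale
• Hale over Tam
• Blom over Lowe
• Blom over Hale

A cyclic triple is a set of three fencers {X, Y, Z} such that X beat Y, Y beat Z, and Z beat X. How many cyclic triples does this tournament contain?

12

Win totals: Tam 2, Hale 2, Lowe 4, Okoye 6, Orr 7, Blom 5, Ferri 1, Quon 6, Wren 3.
A fencer with w wins dominates both others in C(w,2) triples; summing gives 1 + 1 + 6 + 15 + 21 + 10 + 0 + 15 + 3 = 72 transitive triples.
Total triples C(9,3) = 84, so cyclic triples = 84 − 72 = 12.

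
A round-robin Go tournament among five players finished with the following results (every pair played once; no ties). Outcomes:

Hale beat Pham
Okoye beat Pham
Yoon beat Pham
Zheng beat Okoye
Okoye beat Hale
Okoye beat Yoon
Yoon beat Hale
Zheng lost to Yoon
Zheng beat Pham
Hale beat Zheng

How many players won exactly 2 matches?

2

Win totals: Yoon 3, Zheng 2, Hale 2, Pham 0, Okoye 3.
Exactly 2: Zheng, Hale — 2 players.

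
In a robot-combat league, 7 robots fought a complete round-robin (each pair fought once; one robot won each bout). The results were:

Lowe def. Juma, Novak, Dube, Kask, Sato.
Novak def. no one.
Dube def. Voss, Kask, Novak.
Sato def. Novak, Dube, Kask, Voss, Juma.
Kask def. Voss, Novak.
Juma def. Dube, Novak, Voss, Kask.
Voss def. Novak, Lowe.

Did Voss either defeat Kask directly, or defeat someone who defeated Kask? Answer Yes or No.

Yes

Voss did not beat Kask directly.
Voss beat Novak, Lowe. Of those, Lowe beat Kask.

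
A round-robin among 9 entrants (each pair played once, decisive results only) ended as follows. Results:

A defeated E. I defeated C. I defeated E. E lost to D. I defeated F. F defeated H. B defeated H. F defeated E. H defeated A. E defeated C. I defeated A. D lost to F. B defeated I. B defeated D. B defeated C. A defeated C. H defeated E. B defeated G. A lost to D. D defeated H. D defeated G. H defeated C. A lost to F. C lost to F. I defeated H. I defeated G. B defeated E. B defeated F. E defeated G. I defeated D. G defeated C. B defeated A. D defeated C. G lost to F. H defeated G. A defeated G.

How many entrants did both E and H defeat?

E beat: C, G.
H beat: A, C, E, G.
Both beat: C, G — 2.

2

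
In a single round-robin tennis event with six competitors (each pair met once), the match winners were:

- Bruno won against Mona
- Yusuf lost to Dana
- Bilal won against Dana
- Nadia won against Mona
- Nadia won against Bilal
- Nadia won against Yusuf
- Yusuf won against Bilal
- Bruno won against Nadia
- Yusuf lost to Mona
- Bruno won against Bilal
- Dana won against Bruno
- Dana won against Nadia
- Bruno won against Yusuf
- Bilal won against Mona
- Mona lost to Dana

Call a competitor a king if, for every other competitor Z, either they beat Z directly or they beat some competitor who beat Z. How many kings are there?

Mona cannot reach Nadia, Bruno, Dana in two steps.
Nadia cannot reach Bruno in two steps.
Bilal reaches everyone (king).
Bruno reaches everyone (king).
Dana reaches everyone (king).
Yusuf cannot reach Nadia, Bruno in two steps.
Kings: Bilal, Bruno, Dana — 3.

3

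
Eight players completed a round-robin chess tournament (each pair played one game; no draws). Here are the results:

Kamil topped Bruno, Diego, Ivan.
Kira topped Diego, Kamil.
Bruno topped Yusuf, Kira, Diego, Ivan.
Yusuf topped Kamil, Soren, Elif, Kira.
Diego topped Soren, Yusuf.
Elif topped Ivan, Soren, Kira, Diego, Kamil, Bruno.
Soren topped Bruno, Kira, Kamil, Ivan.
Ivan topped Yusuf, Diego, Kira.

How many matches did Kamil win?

3

Kamil's results: beat Ivan, Diego, Bruno; lost to Elif, Soren, Kira, Yusuf.
That is 3 wins.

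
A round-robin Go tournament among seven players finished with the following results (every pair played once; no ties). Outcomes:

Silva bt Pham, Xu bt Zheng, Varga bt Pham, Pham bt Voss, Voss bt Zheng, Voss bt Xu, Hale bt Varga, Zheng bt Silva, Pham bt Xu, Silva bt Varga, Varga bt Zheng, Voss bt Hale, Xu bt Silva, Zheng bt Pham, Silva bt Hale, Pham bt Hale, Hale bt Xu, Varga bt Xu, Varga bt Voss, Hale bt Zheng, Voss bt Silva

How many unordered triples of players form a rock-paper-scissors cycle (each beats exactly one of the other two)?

Win totals: Zheng 2, Silva 3, Pham 3, Varga 4, Xu 2, Voss 4, Hale 3.
A player with w wins dominates both others in C(w,2) triples; summing gives 1 + 3 + 3 + 6 + 1 + 6 + 3 = 23 transitive triples.
Total triples C(7,3) = 35, so cyclic triples = 35 − 23 = 12.

12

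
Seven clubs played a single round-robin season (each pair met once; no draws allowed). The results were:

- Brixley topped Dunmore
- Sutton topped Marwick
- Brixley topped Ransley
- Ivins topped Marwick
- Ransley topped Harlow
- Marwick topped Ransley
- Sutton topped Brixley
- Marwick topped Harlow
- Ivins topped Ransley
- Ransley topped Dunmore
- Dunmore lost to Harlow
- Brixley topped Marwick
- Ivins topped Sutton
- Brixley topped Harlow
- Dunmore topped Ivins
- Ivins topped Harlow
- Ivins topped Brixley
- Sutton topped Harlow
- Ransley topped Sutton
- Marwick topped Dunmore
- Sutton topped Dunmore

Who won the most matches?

Win totals: Ivins 5, Dunmore 1, Brixley 4, Harlow 1, Ransley 3, Sutton 4, Marwick 3.
Ivins leads with 5 wins (next highest: 4).

Ivins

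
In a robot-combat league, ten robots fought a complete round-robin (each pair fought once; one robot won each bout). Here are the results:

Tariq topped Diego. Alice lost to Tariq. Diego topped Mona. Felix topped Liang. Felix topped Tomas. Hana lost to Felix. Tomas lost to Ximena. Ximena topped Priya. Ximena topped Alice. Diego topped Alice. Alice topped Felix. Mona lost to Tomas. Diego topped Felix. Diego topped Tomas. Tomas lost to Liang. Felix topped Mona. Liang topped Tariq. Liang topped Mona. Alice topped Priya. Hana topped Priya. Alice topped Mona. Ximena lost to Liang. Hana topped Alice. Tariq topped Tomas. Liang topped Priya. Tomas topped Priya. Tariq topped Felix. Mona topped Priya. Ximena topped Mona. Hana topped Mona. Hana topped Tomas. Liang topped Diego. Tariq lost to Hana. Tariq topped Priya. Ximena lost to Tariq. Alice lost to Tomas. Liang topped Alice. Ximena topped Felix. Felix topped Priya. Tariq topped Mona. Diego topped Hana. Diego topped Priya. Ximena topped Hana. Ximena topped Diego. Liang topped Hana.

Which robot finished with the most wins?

Win totals: Alice 3, Felix 5, Tariq 7, Diego 6, Hana 5, Liang 8, Ximena 7, Tomas 3, Priya 0, Mona 1.
Liang leads with 8 wins (next highest: 7).

Liang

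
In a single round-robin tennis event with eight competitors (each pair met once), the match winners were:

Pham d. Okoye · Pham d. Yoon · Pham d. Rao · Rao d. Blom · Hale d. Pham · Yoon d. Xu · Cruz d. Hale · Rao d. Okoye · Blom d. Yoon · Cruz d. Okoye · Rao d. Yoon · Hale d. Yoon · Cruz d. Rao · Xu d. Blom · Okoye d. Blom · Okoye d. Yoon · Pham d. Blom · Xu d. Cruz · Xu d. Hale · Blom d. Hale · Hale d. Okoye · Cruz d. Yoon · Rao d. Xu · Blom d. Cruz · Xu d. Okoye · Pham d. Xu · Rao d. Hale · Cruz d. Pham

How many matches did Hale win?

Hale's results: beat Okoye, Yoon, Pham; lost to Xu, Blom, Cruz, Rao.
That is 3 wins.

3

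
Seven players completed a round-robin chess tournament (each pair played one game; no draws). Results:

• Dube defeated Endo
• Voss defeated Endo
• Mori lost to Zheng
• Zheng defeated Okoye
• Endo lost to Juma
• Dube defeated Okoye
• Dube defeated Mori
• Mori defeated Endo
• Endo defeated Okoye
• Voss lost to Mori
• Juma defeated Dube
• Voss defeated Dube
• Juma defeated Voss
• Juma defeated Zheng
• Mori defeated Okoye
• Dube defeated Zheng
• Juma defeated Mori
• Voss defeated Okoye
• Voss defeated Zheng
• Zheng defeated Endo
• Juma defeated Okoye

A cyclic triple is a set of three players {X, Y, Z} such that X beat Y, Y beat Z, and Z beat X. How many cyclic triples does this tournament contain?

2

Win totals: Juma 6, Dube 4, Voss 4, Endo 1, Zheng 3, Mori 3, Okoye 0.
A player with w wins dominates both others in C(w,2) triples; summing gives 15 + 6 + 6 + 0 + 3 + 3 + 0 = 33 transitive triples.
Total triples C(7,3) = 35, so cyclic triples = 35 − 33 = 2.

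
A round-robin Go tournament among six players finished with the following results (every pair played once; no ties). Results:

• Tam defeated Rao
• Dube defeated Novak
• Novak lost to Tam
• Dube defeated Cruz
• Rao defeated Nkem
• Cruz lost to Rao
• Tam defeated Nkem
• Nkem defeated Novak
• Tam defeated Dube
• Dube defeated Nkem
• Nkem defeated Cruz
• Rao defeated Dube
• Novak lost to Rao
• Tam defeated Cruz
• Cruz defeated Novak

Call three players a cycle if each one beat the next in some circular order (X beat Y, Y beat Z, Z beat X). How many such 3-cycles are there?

0

Win totals: Rao 4, Nkem 2, Cruz 1, Tam 5, Novak 0, Dube 3.
A player with w wins dominates both others in C(w,2) triples; summing gives 6 + 1 + 0 + 10 + 0 + 3 = 20 transitive triples.
Total triples C(6,3) = 20, so cyclic triples = 20 − 20 = 0.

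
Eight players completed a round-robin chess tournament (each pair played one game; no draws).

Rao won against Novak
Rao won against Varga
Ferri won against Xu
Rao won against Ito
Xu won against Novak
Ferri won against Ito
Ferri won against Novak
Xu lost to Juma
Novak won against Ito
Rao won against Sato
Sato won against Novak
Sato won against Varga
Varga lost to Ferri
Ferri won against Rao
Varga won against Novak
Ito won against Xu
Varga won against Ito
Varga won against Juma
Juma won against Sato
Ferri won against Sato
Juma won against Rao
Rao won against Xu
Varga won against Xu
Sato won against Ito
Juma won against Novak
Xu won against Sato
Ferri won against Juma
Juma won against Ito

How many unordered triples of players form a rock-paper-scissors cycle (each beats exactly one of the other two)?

5

Win totals: Varga 4, Juma 5, Novak 1, Xu 2, Ferri 7, Sato 3, Rao 5, Ito 1.
A player with w wins dominates both others in C(w,2) triples; summing gives 6 + 10 + 0 + 1 + 21 + 3 + 10 + 0 = 51 transitive triples.
Total triples C(8,3) = 56, so cyclic triples = 56 − 51 = 5.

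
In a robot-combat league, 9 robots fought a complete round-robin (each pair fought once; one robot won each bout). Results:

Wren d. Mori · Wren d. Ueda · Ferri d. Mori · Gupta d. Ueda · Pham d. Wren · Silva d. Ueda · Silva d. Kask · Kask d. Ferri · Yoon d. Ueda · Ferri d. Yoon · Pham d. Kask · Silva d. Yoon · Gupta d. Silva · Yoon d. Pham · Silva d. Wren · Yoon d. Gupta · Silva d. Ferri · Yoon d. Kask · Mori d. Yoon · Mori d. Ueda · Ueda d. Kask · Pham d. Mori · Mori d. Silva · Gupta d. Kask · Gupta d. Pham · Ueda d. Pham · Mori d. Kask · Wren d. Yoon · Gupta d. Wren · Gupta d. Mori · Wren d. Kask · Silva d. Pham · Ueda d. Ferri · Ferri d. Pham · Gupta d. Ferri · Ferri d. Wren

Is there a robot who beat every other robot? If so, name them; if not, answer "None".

None

Highest win total is Gupta with 7 (out of 8 possible).
Gupta lost to Yoon, so no robot went undefeated.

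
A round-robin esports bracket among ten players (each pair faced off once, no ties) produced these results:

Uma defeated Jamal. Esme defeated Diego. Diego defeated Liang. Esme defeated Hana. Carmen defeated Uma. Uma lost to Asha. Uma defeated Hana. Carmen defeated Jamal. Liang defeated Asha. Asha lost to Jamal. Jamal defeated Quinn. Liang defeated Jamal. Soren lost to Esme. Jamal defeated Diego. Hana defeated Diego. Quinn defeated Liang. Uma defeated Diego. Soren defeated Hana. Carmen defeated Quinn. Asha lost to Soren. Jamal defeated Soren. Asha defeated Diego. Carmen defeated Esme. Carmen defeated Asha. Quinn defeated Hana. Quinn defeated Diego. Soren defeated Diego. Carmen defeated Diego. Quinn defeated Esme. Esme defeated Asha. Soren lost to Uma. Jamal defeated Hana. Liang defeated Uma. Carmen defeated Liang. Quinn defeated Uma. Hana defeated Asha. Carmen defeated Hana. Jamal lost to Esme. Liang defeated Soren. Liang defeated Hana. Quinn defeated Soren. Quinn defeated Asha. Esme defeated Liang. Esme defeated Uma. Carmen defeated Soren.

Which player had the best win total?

Carmen

Win totals: Diego 1, Asha 2, Liang 5, Carmen 9, Soren 3, Hana 2, Uma 4, Esme 7, Jamal 5, Quinn 7.
Carmen leads with 9 wins (next highest: 7).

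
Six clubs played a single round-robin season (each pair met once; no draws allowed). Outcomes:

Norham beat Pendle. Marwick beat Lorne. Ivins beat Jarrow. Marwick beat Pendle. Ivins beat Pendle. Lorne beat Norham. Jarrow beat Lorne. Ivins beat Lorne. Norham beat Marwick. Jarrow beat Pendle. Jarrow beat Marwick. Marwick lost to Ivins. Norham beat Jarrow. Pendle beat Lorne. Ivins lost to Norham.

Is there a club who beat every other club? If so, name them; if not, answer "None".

Highest win total is Norham with 4 (out of 5 possible).
Norham lost to Lorne, so no club went undefeated.

None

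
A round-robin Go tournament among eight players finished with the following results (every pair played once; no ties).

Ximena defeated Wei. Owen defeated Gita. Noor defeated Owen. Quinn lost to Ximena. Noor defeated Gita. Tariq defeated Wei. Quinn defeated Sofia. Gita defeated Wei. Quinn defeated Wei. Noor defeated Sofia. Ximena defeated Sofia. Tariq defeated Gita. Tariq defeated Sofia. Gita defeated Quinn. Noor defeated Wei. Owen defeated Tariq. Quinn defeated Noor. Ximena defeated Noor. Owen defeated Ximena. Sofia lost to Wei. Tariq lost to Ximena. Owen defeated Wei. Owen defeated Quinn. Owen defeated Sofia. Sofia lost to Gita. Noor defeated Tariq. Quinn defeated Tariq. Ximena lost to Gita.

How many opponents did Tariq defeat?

Tariq's results: beat Wei, Gita, Sofia; lost to Owen, Noor, Ximena, Quinn.
That is 3 wins.

3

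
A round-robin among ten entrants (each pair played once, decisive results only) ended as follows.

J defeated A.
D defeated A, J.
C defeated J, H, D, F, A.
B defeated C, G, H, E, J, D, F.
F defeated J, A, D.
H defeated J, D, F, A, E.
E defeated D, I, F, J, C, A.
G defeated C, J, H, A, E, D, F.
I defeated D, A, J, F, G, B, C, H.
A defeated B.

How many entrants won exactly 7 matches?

2

Win totals: A 1, B 7, C 5, D 2, E 6, F 3, G 7, H 5, I 8, J 1.
Exactly 7: B, G — 2 entrants.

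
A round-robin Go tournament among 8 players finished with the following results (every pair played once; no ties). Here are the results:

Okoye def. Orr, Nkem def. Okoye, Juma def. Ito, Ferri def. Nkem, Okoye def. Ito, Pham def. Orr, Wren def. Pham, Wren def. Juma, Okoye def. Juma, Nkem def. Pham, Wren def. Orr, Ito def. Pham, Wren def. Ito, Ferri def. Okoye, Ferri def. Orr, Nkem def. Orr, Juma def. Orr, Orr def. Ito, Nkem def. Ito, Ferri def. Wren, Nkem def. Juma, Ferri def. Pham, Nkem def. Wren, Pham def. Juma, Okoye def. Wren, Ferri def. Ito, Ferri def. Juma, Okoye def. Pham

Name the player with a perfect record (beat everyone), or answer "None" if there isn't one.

Ferri has 7 wins out of 7 opponents — a perfect record.

Ferri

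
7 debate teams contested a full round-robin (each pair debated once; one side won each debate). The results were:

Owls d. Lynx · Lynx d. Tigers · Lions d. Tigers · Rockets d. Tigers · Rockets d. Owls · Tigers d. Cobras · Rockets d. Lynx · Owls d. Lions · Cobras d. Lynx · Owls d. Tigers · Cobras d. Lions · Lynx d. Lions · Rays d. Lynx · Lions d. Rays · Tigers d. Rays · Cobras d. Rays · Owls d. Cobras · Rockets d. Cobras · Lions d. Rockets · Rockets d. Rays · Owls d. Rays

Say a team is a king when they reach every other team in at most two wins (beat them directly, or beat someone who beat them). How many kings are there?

Rays cannot reach Cobras, Rockets, Owls in two steps.
Lynx cannot reach Owls in two steps.
Lions reaches everyone (king).
Cobras cannot reach Owls in two steps.
Tigers cannot reach Rockets, Owls in two steps.
Rockets reaches everyone (king).
Owls reaches everyone (king).
Kings: Lions, Rockets, Owls — 3.

3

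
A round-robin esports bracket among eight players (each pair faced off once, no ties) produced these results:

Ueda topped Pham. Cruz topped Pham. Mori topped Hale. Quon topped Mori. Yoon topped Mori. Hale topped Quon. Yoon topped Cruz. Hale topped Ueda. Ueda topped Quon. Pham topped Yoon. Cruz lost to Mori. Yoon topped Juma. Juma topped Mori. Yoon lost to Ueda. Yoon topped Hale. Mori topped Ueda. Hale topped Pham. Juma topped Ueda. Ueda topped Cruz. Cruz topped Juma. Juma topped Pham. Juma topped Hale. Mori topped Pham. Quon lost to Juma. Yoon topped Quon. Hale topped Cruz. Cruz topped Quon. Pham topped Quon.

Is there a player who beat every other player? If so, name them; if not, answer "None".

None

Highest win total is Yoon with 5 (out of 7 possible).
Yoon lost to Pham, Ueda, so no player went undefeated.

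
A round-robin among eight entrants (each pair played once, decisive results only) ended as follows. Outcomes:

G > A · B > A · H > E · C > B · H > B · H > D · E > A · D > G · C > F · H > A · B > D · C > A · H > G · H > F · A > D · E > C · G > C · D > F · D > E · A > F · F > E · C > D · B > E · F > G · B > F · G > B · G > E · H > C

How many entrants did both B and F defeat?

B beat: A, D, E, F.
F beat: E, G.
Both beat: E — 1.

1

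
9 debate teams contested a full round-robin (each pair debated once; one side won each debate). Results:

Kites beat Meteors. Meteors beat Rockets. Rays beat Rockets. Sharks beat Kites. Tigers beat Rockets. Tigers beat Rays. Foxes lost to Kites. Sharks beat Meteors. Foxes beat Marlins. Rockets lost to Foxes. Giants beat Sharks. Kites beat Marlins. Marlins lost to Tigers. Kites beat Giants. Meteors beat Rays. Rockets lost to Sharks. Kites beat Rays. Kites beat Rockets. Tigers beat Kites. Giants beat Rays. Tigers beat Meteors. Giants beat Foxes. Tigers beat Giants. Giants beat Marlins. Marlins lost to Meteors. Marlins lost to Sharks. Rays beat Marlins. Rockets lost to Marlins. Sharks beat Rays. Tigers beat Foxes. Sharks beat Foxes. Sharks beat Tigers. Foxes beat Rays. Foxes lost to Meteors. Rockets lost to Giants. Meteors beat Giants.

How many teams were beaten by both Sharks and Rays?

Sharks beat: Foxes, Meteors, Rays, Tigers, Rockets, Kites, Marlins.
Rays beat: Rockets, Marlins.
Both beat: Rockets, Marlins — 2.

2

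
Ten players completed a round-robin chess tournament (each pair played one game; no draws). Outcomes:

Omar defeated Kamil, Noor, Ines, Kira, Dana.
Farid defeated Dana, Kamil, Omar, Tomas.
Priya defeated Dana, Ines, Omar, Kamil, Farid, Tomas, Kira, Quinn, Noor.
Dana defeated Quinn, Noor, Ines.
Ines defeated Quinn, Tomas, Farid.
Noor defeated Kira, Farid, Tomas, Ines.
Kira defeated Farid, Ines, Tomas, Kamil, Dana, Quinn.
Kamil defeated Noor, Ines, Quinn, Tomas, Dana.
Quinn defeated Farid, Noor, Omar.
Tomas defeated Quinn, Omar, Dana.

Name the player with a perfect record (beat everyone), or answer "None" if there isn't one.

Priya

Priya has 9 wins out of 9 opponents — a perfect record.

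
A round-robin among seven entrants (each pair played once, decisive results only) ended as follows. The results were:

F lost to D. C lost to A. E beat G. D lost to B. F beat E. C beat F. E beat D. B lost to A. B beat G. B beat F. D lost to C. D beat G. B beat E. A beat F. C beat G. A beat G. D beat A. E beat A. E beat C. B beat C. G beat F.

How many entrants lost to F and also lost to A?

F beat: E.
A beat: B, C, F, G.
No one was beaten by both.

0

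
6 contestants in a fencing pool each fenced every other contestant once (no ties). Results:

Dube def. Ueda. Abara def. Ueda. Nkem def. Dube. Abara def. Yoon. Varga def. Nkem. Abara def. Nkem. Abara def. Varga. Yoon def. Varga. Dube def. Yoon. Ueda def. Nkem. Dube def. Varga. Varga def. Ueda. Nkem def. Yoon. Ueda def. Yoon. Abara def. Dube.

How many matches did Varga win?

2

Varga's results: beat Ueda, Nkem; lost to Dube, Yoon, Abara.
That is 2 wins.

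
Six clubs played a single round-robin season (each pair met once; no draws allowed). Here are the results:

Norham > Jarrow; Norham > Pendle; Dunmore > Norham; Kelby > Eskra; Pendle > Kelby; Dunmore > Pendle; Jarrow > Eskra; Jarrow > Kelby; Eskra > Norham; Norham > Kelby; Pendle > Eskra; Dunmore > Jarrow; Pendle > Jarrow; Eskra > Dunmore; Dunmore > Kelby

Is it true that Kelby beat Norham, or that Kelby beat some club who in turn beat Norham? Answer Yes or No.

Kelby did not beat Norham directly.
Kelby beat Eskra. Of those, Eskra beat Norham.

Yes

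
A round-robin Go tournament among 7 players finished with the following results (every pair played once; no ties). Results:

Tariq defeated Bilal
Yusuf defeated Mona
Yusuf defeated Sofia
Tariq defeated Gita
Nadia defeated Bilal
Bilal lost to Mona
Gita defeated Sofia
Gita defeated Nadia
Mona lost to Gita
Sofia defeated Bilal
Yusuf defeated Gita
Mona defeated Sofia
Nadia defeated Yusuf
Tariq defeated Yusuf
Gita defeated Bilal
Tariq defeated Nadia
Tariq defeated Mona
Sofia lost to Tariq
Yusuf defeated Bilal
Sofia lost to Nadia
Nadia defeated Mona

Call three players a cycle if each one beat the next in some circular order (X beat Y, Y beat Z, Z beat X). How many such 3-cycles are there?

Win totals: Mona 2, Gita 4, Bilal 0, Yusuf 4, Sofia 1, Nadia 4, Tariq 6.
A player with w wins dominates both others in C(w,2) triples; summing gives 1 + 6 + 0 + 6 + 0 + 6 + 15 = 34 transitive triples.
Total triples C(7,3) = 35, so cyclic triples = 35 − 34 = 1.

1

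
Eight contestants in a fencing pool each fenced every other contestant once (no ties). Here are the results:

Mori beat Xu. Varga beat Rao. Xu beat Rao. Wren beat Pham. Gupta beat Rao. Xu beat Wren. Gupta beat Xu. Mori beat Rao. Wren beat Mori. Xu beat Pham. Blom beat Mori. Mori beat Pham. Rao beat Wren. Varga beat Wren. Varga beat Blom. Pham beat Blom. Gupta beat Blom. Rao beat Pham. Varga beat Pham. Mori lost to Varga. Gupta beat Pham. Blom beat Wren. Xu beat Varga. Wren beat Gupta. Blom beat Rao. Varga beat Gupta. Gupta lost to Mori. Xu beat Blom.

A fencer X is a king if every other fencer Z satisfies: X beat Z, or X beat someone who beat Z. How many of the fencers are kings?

4

Rao cannot reach Xu, Varga in two steps.
Wren cannot reach Varga in two steps.
Mori reaches everyone (king).
Blom cannot reach Varga in two steps.
Xu reaches everyone (king).
Varga reaches everyone (king).
Pham cannot reach Xu, Varga, Gupta in two steps.
Gupta reaches everyone (king).
Kings: Mori, Xu, Varga, Gupta — 4.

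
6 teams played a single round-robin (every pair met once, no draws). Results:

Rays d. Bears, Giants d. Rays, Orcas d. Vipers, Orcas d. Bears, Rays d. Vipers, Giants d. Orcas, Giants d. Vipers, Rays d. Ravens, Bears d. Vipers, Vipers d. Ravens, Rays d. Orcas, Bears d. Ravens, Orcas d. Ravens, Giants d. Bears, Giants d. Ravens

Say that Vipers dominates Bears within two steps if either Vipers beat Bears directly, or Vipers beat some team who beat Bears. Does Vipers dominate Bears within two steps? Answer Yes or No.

Vipers did not beat Bears directly.
Vipers beat Ravens, but each of them lost to Bears. No two-step path.

No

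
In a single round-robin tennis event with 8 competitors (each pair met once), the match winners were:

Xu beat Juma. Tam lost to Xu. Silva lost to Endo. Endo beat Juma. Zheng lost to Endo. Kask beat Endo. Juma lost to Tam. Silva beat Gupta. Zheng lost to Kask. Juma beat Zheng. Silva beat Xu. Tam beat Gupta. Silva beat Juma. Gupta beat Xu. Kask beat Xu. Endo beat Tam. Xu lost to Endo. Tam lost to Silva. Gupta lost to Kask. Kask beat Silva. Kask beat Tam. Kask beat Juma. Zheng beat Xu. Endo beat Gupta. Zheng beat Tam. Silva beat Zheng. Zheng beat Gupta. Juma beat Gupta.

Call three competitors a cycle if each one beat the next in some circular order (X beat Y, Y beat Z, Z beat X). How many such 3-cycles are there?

4

Win totals: Silva 5, Juma 2, Gupta 1, Xu 2, Zheng 3, Tam 2, Kask 7, Endo 6.
A competitor with w wins dominates both others in C(w,2) triples; summing gives 10 + 1 + 0 + 1 + 3 + 1 + 21 + 15 = 52 transitive triples.
Total triples C(8,3) = 56, so cyclic triples = 56 − 52 = 4.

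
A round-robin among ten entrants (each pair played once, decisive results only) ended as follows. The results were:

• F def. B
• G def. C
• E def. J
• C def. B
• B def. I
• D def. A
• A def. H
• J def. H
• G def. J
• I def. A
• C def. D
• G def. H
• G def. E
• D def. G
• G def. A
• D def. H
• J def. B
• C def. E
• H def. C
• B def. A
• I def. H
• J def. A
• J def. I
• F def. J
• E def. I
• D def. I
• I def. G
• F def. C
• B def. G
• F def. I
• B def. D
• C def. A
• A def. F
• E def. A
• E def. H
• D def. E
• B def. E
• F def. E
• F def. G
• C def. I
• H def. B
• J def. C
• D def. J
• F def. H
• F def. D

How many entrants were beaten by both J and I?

J beat: A, B, C, H, I.
I beat: A, G, H.
Both beat: A, H — 2.

2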